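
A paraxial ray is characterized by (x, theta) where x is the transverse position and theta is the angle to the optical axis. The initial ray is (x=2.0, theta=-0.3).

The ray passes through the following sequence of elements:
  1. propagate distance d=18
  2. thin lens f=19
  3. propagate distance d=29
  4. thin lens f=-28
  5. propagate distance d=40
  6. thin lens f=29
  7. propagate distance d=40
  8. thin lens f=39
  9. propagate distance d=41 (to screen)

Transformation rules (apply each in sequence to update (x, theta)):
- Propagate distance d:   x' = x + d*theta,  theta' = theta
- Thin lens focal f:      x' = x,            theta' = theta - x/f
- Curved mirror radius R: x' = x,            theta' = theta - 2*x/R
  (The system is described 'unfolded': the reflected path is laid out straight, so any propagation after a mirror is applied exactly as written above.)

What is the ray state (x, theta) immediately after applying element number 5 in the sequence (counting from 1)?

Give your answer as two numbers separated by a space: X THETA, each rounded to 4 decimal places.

Initial: x=2.0000 theta=-0.3000
After 1 (propagate distance d=18): x=-3.4000 theta=-0.3000
After 2 (thin lens f=19): x=-3.4000 theta=-23/190 (≈-0.1211)
After 3 (propagate distance d=29): x=-1313/190 (≈-6.9105) theta=-23/190 (≈-0.1211)
After 4 (thin lens f=-28): x=-1313/190 (≈-6.9105) theta=-103/280 (≈-0.3679)
After 5 (propagate distance d=40): x=-28761/1330 (≈-21.6248) theta=-103/280 (≈-0.3679)
Rounded to 4 decimal places: x = -21.6248, theta = -0.3679

Answer: -21.6248 -0.3679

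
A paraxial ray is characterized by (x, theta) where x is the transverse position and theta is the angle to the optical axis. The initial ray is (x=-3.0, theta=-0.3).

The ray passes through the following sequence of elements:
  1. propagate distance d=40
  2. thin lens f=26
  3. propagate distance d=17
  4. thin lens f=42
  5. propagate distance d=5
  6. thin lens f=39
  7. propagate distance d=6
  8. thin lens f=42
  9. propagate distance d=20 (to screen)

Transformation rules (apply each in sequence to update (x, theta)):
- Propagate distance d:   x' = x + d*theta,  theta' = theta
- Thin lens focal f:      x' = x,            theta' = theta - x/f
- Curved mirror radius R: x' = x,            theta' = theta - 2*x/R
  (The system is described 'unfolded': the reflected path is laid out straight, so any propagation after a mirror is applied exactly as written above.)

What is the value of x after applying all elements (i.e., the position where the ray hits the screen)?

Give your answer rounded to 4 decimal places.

Initial: x=-3.0000 theta=-0.3000
After 1 (propagate distance d=40): x=-15.0000 theta=-0.3000
After 2 (thin lens f=26): x=-15.0000 theta=18/65 (≈0.2769)
After 3 (propagate distance d=17): x=-669/65 (≈-10.2923) theta=18/65 (≈0.2769)
After 4 (thin lens f=42): x=-669/65 (≈-10.2923) theta=95/182 (≈0.5220)
After 5 (propagate distance d=5): x=-6991/910 (≈-7.6824) theta=95/182 (≈0.5220)
After 6 (thin lens f=39): x=-6991/910 (≈-7.6824) theta=12758/17745 (≈0.7190)
After 7 (propagate distance d=6): x=-5693/1690 (≈-3.3686) theta=12758/17745 (≈0.7190)
After 8 (thin lens f=42): x=-5693/1690 (≈-3.3686) theta=11345/14196 (≈0.7992)
After 9 (propagate distance d=20 (to screen)): x=447697/35490 (≈12.6147) theta=11345/14196 (≈0.7992)
Rounded to 4 decimal places: x = 12.6147

Answer: 12.6147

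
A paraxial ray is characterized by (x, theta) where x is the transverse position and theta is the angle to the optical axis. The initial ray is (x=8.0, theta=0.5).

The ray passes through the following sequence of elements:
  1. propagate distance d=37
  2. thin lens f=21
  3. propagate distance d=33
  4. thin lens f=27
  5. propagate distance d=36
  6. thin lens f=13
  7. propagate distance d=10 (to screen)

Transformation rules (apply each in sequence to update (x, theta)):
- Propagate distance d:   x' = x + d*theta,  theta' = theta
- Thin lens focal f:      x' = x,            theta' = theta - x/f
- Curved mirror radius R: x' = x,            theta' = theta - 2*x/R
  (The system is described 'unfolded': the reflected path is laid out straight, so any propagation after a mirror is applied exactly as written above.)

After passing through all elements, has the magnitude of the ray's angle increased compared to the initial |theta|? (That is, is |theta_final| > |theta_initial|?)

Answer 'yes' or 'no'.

Initial: x=8.0000 theta=0.5000
After 1 (propagate distance d=37): x=26.5000 theta=0.5000
After 2 (thin lens f=21): x=26.5000 theta=-16/21 (≈-0.7619)
After 3 (propagate distance d=33): x=19/14 (≈1.3571) theta=-16/21 (≈-0.7619)
After 4 (thin lens f=27): x=19/14 (≈1.3571) theta=-307/378 (≈-0.8122)
After 5 (propagate distance d=36): x=-1171/42 (≈-27.8810) theta=-307/378 (≈-0.8122)
After 6 (thin lens f=13): x=-1171/42 (≈-27.8810) theta=3274/2457 (≈1.3325)
After 7 (propagate distance d=10 (to screen)): x=-71527/4914 (≈-14.5558) theta=3274/2457 (≈1.3325)
|theta_initial|=0.5000 |theta_final|=3274/2457 (≈1.3325) -> increased

Answer: yes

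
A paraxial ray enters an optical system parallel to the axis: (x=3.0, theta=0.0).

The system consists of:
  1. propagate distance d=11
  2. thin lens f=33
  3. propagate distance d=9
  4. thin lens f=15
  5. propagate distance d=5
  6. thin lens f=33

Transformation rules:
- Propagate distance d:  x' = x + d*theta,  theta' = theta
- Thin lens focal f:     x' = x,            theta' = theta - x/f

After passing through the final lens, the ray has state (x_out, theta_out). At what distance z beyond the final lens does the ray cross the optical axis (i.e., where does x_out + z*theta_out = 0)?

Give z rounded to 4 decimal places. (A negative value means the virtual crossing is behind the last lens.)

Answer: 3.7500

Derivation:
Initial: x=3.0000 theta=0.0000
After 1 (propagate distance d=11): x=3.0000 theta=0.0000
After 2 (thin lens f=33): x=3.0000 theta=-1/11 (≈-0.0909)
After 3 (propagate distance d=9): x=24/11 (≈2.1818) theta=-1/11 (≈-0.0909)
After 4 (thin lens f=15): x=24/11 (≈2.1818) theta=-13/55 (≈-0.2364)
After 5 (propagate distance d=5): x=1.0000 theta=-13/55 (≈-0.2364)
After 6 (thin lens f=33): x=1.0000 theta=-4/15 (≈-0.2667)
z_focus = -x_out/theta_out = -(1.0000)/(-4/15) = 3.7500
Rounded to 4 decimal places: z = 3.7500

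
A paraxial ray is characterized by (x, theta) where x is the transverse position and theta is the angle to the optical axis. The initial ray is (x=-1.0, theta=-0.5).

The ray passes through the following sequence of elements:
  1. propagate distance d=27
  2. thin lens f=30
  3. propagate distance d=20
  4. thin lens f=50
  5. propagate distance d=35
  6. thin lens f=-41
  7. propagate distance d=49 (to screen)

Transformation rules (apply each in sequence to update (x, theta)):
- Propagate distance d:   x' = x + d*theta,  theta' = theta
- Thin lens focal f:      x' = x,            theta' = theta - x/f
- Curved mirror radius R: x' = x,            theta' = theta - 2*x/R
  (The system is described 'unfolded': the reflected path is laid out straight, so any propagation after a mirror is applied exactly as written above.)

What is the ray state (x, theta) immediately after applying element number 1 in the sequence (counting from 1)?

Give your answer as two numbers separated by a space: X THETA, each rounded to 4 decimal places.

Answer: -14.5000 -0.5000

Derivation:
Initial: x=-1.0000 theta=-0.5000
After 1 (propagate distance d=27): x=-14.5000 theta=-0.5000
Rounded to 4 decimal places: x = -14.5000, theta = -0.5000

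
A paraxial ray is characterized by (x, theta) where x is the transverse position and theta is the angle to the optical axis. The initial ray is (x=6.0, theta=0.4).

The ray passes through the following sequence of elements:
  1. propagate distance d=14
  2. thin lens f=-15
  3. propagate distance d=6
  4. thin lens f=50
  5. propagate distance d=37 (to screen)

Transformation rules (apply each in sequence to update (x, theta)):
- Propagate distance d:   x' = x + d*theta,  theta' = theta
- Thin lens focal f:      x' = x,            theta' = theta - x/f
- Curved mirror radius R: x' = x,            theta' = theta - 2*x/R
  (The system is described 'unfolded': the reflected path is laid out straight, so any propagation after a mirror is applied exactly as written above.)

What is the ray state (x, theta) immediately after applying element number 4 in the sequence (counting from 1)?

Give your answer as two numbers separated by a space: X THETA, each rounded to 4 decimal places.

Initial: x=6.0000 theta=0.4000
After 1 (propagate distance d=14): x=11.6000 theta=0.4000
After 2 (thin lens f=-15): x=11.6000 theta=88/75 (≈1.1733)
After 3 (propagate distance d=6): x=18.6400 theta=88/75 (≈1.1733)
After 4 (thin lens f=50): x=18.6400 theta=1501/1875 (≈0.8005)
Rounded to 4 decimal places: x = 18.6400, theta = 0.8005

Answer: 18.6400 0.8005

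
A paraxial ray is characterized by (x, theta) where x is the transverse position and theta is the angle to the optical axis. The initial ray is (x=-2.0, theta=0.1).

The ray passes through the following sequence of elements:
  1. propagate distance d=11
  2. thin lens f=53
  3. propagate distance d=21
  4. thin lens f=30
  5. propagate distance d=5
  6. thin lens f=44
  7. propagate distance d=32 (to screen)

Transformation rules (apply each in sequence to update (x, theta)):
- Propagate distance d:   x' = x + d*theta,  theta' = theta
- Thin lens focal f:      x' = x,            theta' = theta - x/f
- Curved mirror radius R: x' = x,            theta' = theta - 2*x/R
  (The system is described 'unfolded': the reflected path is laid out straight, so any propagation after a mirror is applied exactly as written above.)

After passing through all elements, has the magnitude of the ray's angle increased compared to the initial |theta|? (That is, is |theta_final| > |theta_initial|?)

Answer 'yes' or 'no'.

Answer: no

Derivation:
Initial: x=-2.0000 theta=0.1000
After 1 (propagate distance d=11): x=-0.9000 theta=0.1000
After 2 (thin lens f=53): x=-0.9000 theta=31/265 (≈0.1170)
After 3 (propagate distance d=21): x=165/106 (≈1.5566) theta=31/265 (≈0.1170)
After 4 (thin lens f=30): x=165/106 (≈1.5566) theta=69/1060 (≈0.0651)
After 5 (propagate distance d=5): x=399/212 (≈1.8821) theta=69/1060 (≈0.0651)
After 6 (thin lens f=44): x=399/212 (≈1.8821) theta=1041/46640 (≈0.0223)
After 7 (propagate distance d=32 (to screen)): x=30273/11660 (≈2.5963) theta=1041/46640 (≈0.0223)
|theta_initial|=0.1000 |theta_final|=1041/46640 (≈0.0223) -> not increased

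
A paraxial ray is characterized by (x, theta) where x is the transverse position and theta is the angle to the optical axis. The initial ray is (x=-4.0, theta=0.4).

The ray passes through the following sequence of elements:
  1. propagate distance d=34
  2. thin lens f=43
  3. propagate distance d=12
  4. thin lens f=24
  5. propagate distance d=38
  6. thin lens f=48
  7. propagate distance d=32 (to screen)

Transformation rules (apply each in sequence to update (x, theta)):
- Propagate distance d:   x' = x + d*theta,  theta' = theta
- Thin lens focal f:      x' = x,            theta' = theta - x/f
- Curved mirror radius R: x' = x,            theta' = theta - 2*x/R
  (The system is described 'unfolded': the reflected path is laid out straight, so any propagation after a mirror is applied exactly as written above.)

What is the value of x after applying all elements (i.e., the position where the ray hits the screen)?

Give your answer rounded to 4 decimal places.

Initial: x=-4.0000 theta=0.4000
After 1 (propagate distance d=34): x=9.6000 theta=0.4000
After 2 (thin lens f=43): x=9.6000 theta=38/215 (≈0.1767)
After 3 (propagate distance d=12): x=504/43 (≈11.7209) theta=38/215 (≈0.1767)
After 4 (thin lens f=24): x=504/43 (≈11.7209) theta=-67/215 (≈-0.3116)
After 5 (propagate distance d=38): x=-26/215 (≈-0.1209) theta=-67/215 (≈-0.3116)
After 6 (thin lens f=48): x=-26/215 (≈-0.1209) theta=-319/1032 (≈-0.3091)
After 7 (propagate distance d=32 (to screen)): x=-6458/645 (≈-10.0124) theta=-319/1032 (≈-0.3091)
Rounded to 4 decimal places: x = -10.0124

Answer: -10.0124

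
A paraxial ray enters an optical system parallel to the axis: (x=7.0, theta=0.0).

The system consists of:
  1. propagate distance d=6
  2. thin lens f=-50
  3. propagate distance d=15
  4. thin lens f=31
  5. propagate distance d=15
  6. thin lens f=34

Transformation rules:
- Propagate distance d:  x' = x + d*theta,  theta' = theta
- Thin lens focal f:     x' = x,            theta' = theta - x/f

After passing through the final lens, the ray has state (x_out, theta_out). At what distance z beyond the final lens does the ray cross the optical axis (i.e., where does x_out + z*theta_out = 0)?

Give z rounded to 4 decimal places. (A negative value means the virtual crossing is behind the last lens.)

Initial: x=7.0000 theta=0.0000
After 1 (propagate distance d=6): x=7.0000 theta=0.0000
After 2 (thin lens f=-50): x=7.0000 theta=0.1400
After 3 (propagate distance d=15): x=9.1000 theta=0.1400
After 4 (thin lens f=31): x=9.1000 theta=-119/775 (≈-0.1535)
After 5 (propagate distance d=15): x=2107/310 (≈6.7968) theta=-119/775 (≈-0.1535)
After 6 (thin lens f=34): x=2107/310 (≈6.7968) theta=-18627/52700 (≈-0.3535)
z_focus = -x_out/theta_out = -(2107/310)/(-18627/52700) = 51170/2661 ≈ 19.2296
Rounded to 4 decimal places: z = 19.2296

Answer: 19.2296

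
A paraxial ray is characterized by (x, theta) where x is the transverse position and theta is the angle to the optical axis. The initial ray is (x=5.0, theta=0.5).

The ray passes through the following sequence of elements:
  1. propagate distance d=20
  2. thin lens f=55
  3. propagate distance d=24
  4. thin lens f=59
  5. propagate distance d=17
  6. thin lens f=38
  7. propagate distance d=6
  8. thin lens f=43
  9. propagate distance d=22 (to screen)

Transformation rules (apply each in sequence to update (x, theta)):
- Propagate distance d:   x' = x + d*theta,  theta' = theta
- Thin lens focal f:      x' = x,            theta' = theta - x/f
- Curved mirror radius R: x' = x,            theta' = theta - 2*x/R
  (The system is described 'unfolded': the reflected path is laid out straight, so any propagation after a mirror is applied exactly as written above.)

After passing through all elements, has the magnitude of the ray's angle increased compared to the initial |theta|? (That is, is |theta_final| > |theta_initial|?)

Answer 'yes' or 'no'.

Answer: yes

Derivation:
Initial: x=5.0000 theta=0.5000
After 1 (propagate distance d=20): x=15.0000 theta=0.5000
After 2 (thin lens f=55): x=15.0000 theta=5/22 (≈0.2273)
After 3 (propagate distance d=24): x=225/11 (≈20.4545) theta=5/22 (≈0.2273)
After 4 (thin lens f=59): x=225/11 (≈20.4545) theta=-155/1298 (≈-0.1194)
After 5 (propagate distance d=17): x=23915/1298 (≈18.4245) theta=-155/1298 (≈-0.1194)
After 6 (thin lens f=38): x=23915/1298 (≈18.4245) theta=-29805/49324 (≈-0.6043)
After 7 (propagate distance d=6): x=182485/12331 (≈14.7989) theta=-29805/49324 (≈-0.6043)
After 8 (thin lens f=43): x=182485/12331 (≈14.7989) theta=-2011555/2120932 (≈-0.9484)
After 9 (propagate distance d=22 (to screen)): x=-6433395/1060466 (≈-6.0666) theta=-2011555/2120932 (≈-0.9484)
|theta_initial|=0.5000 |theta_final|=2011555/2120932 (≈0.9484) -> increased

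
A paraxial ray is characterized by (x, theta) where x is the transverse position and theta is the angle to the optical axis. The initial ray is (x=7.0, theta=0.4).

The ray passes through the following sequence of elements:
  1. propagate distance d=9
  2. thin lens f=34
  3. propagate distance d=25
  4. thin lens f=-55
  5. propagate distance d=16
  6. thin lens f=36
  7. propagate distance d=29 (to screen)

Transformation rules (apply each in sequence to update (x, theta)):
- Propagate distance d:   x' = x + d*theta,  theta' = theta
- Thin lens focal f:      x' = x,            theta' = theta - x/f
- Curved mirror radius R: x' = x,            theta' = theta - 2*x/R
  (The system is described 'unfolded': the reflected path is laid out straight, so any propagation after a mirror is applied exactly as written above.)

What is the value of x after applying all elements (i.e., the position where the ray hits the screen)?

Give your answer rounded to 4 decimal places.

Answer: 12.7999

Derivation:
Initial: x=7.0000 theta=0.4000
After 1 (propagate distance d=9): x=10.6000 theta=0.4000
After 2 (thin lens f=34): x=10.6000 theta=3/34 (≈0.0882)
After 3 (propagate distance d=25): x=2177/170 (≈12.8059) theta=3/34 (≈0.0882)
After 4 (thin lens f=-55): x=2177/170 (≈12.8059) theta=1501/4675 (≈0.3211)
After 5 (propagate distance d=16): x=167767/9350 (≈17.9430) theta=1501/4675 (≈0.3211)
After 6 (thin lens f=36): x=167767/9350 (≈17.9430) theta=-11939/67320 (≈-0.1773)
After 7 (propagate distance d=29 (to screen)): x=4308457/336600 (≈12.7999) theta=-11939/67320 (≈-0.1773)
Rounded to 4 decimal places: x = 12.7999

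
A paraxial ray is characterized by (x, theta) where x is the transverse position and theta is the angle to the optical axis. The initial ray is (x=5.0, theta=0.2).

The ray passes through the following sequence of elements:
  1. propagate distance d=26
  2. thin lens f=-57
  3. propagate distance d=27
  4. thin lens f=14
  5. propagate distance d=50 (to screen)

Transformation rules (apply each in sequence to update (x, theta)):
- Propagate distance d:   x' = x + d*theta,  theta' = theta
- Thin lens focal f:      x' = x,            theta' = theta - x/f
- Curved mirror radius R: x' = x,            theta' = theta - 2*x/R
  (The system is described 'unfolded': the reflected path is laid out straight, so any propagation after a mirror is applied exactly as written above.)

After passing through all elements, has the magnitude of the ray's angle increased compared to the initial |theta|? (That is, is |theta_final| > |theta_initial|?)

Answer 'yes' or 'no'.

Answer: yes

Derivation:
Initial: x=5.0000 theta=0.2000
After 1 (propagate distance d=26): x=10.2000 theta=0.2000
After 2 (thin lens f=-57): x=10.2000 theta=36/95 (≈0.3789)
After 3 (propagate distance d=27): x=1941/95 (≈20.4316) theta=36/95 (≈0.3789)
After 4 (thin lens f=14): x=1941/95 (≈20.4316) theta=-1437/1330 (≈-1.0805)
After 5 (propagate distance d=50 (to screen)): x=-22338/665 (≈-33.5910) theta=-1437/1330 (≈-1.0805)
|theta_initial|=0.2000 |theta_final|=1437/1330 (≈1.0805) -> increased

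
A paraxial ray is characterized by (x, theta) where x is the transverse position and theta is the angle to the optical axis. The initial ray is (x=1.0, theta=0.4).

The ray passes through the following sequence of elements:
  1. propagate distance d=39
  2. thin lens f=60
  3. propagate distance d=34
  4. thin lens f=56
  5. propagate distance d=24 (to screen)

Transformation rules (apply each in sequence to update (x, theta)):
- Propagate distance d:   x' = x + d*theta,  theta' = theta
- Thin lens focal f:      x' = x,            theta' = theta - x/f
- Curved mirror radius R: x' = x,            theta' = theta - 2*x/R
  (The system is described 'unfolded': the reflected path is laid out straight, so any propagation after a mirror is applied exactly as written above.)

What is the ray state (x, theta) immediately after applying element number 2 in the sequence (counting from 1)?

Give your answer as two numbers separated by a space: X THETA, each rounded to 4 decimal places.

Initial: x=1.0000 theta=0.4000
After 1 (propagate distance d=39): x=16.6000 theta=0.4000
After 2 (thin lens f=60): x=16.6000 theta=37/300 (≈0.1233)
Rounded to 4 decimal places: x = 16.6000, theta = 0.1233

Answer: 16.6000 0.1233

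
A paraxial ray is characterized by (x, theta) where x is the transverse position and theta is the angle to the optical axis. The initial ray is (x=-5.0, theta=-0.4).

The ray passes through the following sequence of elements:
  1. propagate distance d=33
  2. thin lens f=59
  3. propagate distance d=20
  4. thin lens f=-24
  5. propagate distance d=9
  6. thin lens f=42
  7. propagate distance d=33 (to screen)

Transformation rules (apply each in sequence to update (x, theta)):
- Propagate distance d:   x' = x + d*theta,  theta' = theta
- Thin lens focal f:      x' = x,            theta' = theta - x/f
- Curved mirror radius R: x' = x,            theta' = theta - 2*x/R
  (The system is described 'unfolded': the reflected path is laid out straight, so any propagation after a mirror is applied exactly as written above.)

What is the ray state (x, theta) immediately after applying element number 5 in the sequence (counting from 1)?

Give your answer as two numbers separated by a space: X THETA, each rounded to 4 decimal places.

Answer: -28.3657 -0.9261

Derivation:
Initial: x=-5.0000 theta=-0.4000
After 1 (propagate distance d=33): x=-18.2000 theta=-0.4000
After 2 (thin lens f=59): x=-18.2000 theta=-27/295 (≈-0.0915)
After 3 (propagate distance d=20): x=-5909/295 (≈-20.0305) theta=-27/295 (≈-0.0915)
After 4 (thin lens f=-24): x=-5909/295 (≈-20.0305) theta=-6557/7080 (≈-0.9261)
After 5 (propagate distance d=9): x=-66943/2360 (≈-28.3657) theta=-6557/7080 (≈-0.9261)
Rounded to 4 decimal places: x = -28.3657, theta = -0.9261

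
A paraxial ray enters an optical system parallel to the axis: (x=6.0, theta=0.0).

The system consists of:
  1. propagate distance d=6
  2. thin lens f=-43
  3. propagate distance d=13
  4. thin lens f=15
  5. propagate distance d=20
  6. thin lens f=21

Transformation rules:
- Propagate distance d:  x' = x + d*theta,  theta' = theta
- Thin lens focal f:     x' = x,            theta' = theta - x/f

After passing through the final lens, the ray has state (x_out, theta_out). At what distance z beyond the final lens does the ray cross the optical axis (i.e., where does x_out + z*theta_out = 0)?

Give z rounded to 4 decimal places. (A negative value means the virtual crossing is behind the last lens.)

Answer: 0.4767

Derivation:
Initial: x=6.0000 theta=0.0000
After 1 (propagate distance d=6): x=6.0000 theta=0.0000
After 2 (thin lens f=-43): x=6.0000 theta=6/43 (≈0.1395)
After 3 (propagate distance d=13): x=336/43 (≈7.8140) theta=6/43 (≈0.1395)
After 4 (thin lens f=15): x=336/43 (≈7.8140) theta=-82/215 (≈-0.3814)
After 5 (propagate distance d=20): x=8/43 (≈0.1860) theta=-82/215 (≈-0.3814)
After 6 (thin lens f=21): x=8/43 (≈0.1860) theta=-1762/4515 (≈-0.3903)
z_focus = -x_out/theta_out = -(8/43)/(-1762/4515) = 420/881 ≈ 0.4767
Rounded to 4 decimal places: z = 0.4767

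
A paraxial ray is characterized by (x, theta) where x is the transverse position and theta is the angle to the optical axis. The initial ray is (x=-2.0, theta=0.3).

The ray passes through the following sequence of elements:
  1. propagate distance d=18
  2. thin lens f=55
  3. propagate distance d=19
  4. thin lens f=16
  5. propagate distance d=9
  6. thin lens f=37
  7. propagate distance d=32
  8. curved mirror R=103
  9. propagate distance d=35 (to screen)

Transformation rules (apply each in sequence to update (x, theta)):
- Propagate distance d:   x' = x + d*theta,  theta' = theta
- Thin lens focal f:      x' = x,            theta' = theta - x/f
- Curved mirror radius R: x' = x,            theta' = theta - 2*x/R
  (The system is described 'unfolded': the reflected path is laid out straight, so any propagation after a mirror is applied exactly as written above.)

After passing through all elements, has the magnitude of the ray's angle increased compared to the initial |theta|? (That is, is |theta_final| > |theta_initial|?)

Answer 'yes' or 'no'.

Answer: no

Derivation:
Initial: x=-2.0000 theta=0.3000
After 1 (propagate distance d=18): x=3.4000 theta=0.3000
After 2 (thin lens f=55): x=3.4000 theta=131/550 (≈0.2382)
After 3 (propagate distance d=19): x=4359/550 (≈7.9255) theta=131/550 (≈0.2382)
After 4 (thin lens f=16): x=4359/550 (≈7.9255) theta=-2263/8800 (≈-0.2572)
After 5 (propagate distance d=9): x=49377/8800 (≈5.6110) theta=-2263/8800 (≈-0.2572)
After 6 (thin lens f=37): x=49377/8800 (≈5.6110) theta=-33277/81400 (≈-0.4088)
After 7 (propagate distance d=32): x=-221137/29600 (≈-7.4708) theta=-33277/81400 (≈-0.4088)
After 8 (curved mirror R=103): x=-221137/29600 (≈-7.4708) theta=-884511/3353680 (≈-0.2637)
After 9 (propagate distance d=35 (to screen)): x=-560127071/33536800 (≈-16.7019) theta=-884511/3353680 (≈-0.2637)
|theta_initial|=0.3000 |theta_final|=884511/3353680 (≈0.2637) -> not increased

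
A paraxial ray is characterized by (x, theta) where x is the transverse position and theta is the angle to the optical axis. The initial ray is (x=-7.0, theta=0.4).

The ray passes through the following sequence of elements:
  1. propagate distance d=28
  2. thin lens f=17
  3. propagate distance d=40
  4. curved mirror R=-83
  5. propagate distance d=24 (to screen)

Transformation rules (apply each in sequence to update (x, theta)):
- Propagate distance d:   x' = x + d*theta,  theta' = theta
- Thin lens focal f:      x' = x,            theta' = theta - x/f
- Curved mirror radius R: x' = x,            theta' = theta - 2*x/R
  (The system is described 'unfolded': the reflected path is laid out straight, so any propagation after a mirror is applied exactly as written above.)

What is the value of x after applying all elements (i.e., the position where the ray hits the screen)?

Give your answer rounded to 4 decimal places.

Initial: x=-7.0000 theta=0.4000
After 1 (propagate distance d=28): x=4.2000 theta=0.4000
After 2 (thin lens f=17): x=4.2000 theta=13/85 (≈0.1529)
After 3 (propagate distance d=40): x=877/85 (≈10.3176) theta=13/85 (≈0.1529)
After 4 (curved mirror R=-83): x=877/85 (≈10.3176) theta=2833/7055 (≈0.4016)
After 5 (propagate distance d=24 (to screen)): x=140783/7055 (≈19.9551) theta=2833/7055 (≈0.4016)
Rounded to 4 decimal places: x = 19.9551

Answer: 19.9551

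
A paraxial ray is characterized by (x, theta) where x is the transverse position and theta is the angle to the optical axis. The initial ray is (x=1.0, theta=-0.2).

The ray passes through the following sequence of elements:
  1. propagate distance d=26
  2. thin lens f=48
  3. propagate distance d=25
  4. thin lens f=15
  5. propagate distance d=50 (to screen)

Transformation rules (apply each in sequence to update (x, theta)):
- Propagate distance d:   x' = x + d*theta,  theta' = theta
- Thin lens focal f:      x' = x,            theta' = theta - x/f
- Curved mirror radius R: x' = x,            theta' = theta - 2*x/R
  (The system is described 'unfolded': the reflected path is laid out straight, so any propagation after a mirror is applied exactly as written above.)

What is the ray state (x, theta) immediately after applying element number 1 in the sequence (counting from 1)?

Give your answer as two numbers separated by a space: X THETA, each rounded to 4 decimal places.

Initial: x=1.0000 theta=-0.2000
After 1 (propagate distance d=26): x=-4.2000 theta=-0.2000
Rounded to 4 decimal places: x = -4.2000, theta = -0.2000

Answer: -4.2000 -0.2000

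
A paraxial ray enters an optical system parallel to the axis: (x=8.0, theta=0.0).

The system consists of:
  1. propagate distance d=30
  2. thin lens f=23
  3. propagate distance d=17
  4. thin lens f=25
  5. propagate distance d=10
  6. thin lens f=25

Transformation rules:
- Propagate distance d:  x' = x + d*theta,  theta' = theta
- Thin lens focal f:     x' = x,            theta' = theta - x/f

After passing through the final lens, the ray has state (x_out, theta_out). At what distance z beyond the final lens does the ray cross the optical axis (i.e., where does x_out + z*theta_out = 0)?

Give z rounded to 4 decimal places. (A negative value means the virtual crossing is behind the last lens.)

Answer: -6.5041

Derivation:
Initial: x=8.0000 theta=0.0000
After 1 (propagate distance d=30): x=8.0000 theta=0.0000
After 2 (thin lens f=23): x=8.0000 theta=-8/23 (≈-0.3478)
After 3 (propagate distance d=17): x=48/23 (≈2.0870) theta=-8/23 (≈-0.3478)
After 4 (thin lens f=25): x=48/23 (≈2.0870) theta=-248/575 (≈-0.4313)
After 5 (propagate distance d=10): x=-256/115 (≈-2.2261) theta=-248/575 (≈-0.4313)
After 6 (thin lens f=25): x=-256/115 (≈-2.2261) theta=-984/2875 (≈-0.3423)
z_focus = -x_out/theta_out = -(-256/115)/(-984/2875) = -800/123 ≈ -6.5041
Rounded to 4 decimal places: z = -6.5041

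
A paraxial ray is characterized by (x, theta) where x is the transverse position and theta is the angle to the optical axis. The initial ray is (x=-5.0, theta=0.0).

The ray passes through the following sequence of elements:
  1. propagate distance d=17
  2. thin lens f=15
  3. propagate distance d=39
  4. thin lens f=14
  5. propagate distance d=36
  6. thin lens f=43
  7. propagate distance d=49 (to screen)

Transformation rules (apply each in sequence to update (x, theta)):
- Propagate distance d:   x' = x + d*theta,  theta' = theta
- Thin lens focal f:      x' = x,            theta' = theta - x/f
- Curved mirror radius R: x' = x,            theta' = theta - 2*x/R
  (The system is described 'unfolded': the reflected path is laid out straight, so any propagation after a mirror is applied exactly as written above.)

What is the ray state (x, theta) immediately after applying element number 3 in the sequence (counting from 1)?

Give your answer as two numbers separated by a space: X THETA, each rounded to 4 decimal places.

Answer: 8.0000 0.3333

Derivation:
Initial: x=-5.0000 theta=0.0000
After 1 (propagate distance d=17): x=-5.0000 theta=0.0000
After 2 (thin lens f=15): x=-5.0000 theta=1/3 (≈0.3333)
After 3 (propagate distance d=39): x=8.0000 theta=1/3 (≈0.3333)
Rounded to 4 decimal places: x = 8.0000, theta = 0.3333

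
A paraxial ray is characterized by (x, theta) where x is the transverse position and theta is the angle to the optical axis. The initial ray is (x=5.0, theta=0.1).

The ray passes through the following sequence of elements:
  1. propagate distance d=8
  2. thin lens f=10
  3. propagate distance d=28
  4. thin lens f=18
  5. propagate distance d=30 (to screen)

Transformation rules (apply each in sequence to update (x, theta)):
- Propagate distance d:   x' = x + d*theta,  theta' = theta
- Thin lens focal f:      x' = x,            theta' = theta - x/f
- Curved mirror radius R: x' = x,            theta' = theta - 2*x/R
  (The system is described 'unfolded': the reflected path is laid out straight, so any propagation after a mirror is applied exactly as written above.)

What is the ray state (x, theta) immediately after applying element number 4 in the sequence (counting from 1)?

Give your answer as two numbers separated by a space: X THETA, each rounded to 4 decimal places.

Answer: -7.6400 -0.0556

Derivation:
Initial: x=5.0000 theta=0.1000
After 1 (propagate distance d=8): x=5.8000 theta=0.1000
After 2 (thin lens f=10): x=5.8000 theta=-0.4800
After 3 (propagate distance d=28): x=-7.6400 theta=-0.4800
After 4 (thin lens f=18): x=-7.6400 theta=-1/18 (≈-0.0556)
Rounded to 4 decimal places: x = -7.6400, theta = -0.0556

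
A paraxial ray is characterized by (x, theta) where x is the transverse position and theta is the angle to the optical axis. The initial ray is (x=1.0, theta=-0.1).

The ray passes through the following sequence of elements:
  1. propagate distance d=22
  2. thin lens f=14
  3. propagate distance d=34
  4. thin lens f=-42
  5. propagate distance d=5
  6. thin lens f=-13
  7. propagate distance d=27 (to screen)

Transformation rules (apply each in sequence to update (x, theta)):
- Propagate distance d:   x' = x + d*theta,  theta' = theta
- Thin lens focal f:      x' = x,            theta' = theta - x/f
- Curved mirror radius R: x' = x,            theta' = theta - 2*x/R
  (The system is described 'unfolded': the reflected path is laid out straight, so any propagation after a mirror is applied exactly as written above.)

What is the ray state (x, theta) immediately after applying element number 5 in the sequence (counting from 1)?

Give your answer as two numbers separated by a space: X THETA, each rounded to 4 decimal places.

Initial: x=1.0000 theta=-0.1000
After 1 (propagate distance d=22): x=-1.2000 theta=-0.1000
After 2 (thin lens f=14): x=-1.2000 theta=-1/70 (≈-0.0143)
After 3 (propagate distance d=34): x=-59/35 (≈-1.6857) theta=-1/70 (≈-0.0143)
After 4 (thin lens f=-42): x=-59/35 (≈-1.6857) theta=-8/147 (≈-0.0544)
After 5 (propagate distance d=5): x=-1439/735 (≈-1.9578) theta=-8/147 (≈-0.0544)
Rounded to 4 decimal places: x = -1.9578, theta = -0.0544

Answer: -1.9578 -0.0544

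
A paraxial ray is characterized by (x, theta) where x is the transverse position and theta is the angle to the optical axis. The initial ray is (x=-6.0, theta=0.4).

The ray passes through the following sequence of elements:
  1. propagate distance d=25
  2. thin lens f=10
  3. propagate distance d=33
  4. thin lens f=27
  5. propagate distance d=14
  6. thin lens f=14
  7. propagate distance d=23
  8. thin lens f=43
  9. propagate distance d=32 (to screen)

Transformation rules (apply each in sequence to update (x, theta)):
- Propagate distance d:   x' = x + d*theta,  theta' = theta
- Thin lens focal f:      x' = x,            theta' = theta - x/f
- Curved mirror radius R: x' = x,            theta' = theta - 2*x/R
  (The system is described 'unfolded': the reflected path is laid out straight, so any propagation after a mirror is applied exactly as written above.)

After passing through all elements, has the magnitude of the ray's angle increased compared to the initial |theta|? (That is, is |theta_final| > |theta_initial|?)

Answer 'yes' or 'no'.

Initial: x=-6.0000 theta=0.4000
After 1 (propagate distance d=25): x=4.0000 theta=0.4000
After 2 (thin lens f=10): x=4.0000 theta=0.0000
After 3 (propagate distance d=33): x=4.0000 theta=0.0000
After 4 (thin lens f=27): x=4.0000 theta=-4/27 (≈-0.1481)
After 5 (propagate distance d=14): x=52/27 (≈1.9259) theta=-4/27 (≈-0.1481)
After 6 (thin lens f=14): x=52/27 (≈1.9259) theta=-2/7 (≈-0.2857)
After 7 (propagate distance d=23): x=-878/189 (≈-4.6455) theta=-2/7 (≈-0.2857)
After 8 (thin lens f=43): x=-878/189 (≈-4.6455) theta=-1444/8127 (≈-0.1777)
After 9 (propagate distance d=32 (to screen)): x=-83962/8127 (≈-10.3312) theta=-1444/8127 (≈-0.1777)
|theta_initial|=0.4000 |theta_final|=1444/8127 (≈0.1777) -> not increased

Answer: no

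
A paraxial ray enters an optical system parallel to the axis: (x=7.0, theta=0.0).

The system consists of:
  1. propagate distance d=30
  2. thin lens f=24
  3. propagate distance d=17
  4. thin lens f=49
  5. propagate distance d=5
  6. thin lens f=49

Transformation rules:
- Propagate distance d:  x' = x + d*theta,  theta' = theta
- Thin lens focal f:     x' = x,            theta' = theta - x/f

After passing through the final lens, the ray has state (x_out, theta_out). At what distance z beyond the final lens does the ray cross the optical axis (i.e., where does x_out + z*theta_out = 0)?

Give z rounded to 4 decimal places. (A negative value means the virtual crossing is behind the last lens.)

Initial: x=7.0000 theta=0.0000
After 1 (propagate distance d=30): x=7.0000 theta=0.0000
After 2 (thin lens f=24): x=7.0000 theta=-7/24 (≈-0.2917)
After 3 (propagate distance d=17): x=49/24 (≈2.0417) theta=-7/24 (≈-0.2917)
After 4 (thin lens f=49): x=49/24 (≈2.0417) theta=-1/3 (≈-0.3333)
After 5 (propagate distance d=5): x=0.3750 theta=-1/3 (≈-0.3333)
After 6 (thin lens f=49): x=0.3750 theta=-401/1176 (≈-0.3410)
z_focus = -x_out/theta_out = -(0.3750)/(-401/1176) = 441/401 ≈ 1.0998
Rounded to 4 decimal places: z = 1.0998

Answer: 1.0998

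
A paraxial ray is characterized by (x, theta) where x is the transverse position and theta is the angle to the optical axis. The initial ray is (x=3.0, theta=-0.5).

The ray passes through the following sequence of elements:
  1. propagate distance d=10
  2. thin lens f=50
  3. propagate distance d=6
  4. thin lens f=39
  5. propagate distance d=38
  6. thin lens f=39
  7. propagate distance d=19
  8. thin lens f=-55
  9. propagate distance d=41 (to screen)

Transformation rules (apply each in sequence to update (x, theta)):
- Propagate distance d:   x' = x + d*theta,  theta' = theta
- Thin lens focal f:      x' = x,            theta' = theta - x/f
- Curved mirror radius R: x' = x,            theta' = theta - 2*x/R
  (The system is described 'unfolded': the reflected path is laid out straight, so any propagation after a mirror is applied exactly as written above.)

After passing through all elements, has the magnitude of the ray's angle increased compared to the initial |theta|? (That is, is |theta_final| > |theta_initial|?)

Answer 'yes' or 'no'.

Answer: no

Derivation:
Initial: x=3.0000 theta=-0.5000
After 1 (propagate distance d=10): x=-2.0000 theta=-0.5000
After 2 (thin lens f=50): x=-2.0000 theta=-0.4600
After 3 (propagate distance d=6): x=-4.7600 theta=-0.4600
After 4 (thin lens f=39): x=-4.7600 theta=-659/1950 (≈-0.3379)
After 5 (propagate distance d=38): x=-17162/975 (≈-17.6021) theta=-659/1950 (≈-0.3379)
After 6 (thin lens f=39): x=-17162/975 (≈-17.6021) theta=8623/76050 (≈0.1134)
After 7 (propagate distance d=19): x=-1174799/76050 (≈-15.4477) theta=8623/76050 (≈0.1134)
After 8 (thin lens f=-55): x=-1174799/76050 (≈-15.4477) theta=-350267/2091375 (≈-0.1675)
After 9 (propagate distance d=41 (to screen)): x=-93335839/4182750 (≈-22.3145) theta=-350267/2091375 (≈-0.1675)
|theta_initial|=0.5000 |theta_final|=350267/2091375 (≈0.1675) -> not increased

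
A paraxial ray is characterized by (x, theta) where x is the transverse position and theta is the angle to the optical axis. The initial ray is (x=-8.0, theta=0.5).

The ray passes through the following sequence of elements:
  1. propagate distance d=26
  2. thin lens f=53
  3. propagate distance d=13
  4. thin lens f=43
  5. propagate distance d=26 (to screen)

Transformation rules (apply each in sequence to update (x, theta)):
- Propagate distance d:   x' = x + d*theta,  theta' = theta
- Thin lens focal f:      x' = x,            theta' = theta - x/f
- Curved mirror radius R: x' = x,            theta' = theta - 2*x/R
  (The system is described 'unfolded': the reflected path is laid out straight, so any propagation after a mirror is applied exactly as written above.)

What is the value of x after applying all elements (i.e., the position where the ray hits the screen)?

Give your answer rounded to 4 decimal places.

Initial: x=-8.0000 theta=0.5000
After 1 (propagate distance d=26): x=5.0000 theta=0.5000
After 2 (thin lens f=53): x=5.0000 theta=43/106 (≈0.4057)
After 3 (propagate distance d=13): x=1089/106 (≈10.2736) theta=43/106 (≈0.4057)
After 4 (thin lens f=43): x=1089/106 (≈10.2736) theta=380/2279 (≈0.1667)
After 5 (propagate distance d=26 (to screen)): x=66587/4558 (≈14.6088) theta=380/2279 (≈0.1667)
Rounded to 4 decimal places: x = 14.6088

Answer: 14.6088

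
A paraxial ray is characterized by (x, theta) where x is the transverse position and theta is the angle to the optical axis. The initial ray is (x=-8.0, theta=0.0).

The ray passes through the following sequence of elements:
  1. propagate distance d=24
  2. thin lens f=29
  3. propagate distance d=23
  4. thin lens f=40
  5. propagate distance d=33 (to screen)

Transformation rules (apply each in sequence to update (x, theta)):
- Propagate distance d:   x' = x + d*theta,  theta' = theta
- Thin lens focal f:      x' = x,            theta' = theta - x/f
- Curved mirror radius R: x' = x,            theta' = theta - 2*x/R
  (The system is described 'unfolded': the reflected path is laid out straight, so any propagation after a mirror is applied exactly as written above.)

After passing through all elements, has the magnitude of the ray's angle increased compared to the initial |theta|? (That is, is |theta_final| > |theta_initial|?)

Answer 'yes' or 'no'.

Initial: x=-8.0000 theta=0.0000
After 1 (propagate distance d=24): x=-8.0000 theta=0.0000
After 2 (thin lens f=29): x=-8.0000 theta=8/29 (≈0.2759)
After 3 (propagate distance d=23): x=-48/29 (≈-1.6552) theta=8/29 (≈0.2759)
After 4 (thin lens f=40): x=-48/29 (≈-1.6552) theta=46/145 (≈0.3172)
After 5 (propagate distance d=33 (to screen)): x=1278/145 (≈8.8138) theta=46/145 (≈0.3172)
|theta_initial|=0.0000 |theta_final|=46/145 (≈0.3172) -> increased

Answer: yes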